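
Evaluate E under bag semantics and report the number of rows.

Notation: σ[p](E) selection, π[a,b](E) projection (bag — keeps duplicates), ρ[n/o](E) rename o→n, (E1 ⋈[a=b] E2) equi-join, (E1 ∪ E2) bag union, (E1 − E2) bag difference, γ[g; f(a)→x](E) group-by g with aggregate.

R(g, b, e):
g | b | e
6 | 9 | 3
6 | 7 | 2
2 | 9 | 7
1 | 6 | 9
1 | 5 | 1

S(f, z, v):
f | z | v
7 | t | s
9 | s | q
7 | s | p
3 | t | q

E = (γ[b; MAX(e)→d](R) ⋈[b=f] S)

Subexpression sizes:
  R → 5
  γ[b; MAX(e)→d](R) → 4
  S → 4
  (γ[b; MAX(e)→d](R) ⋈[b=f] S) → 3

|E| = 3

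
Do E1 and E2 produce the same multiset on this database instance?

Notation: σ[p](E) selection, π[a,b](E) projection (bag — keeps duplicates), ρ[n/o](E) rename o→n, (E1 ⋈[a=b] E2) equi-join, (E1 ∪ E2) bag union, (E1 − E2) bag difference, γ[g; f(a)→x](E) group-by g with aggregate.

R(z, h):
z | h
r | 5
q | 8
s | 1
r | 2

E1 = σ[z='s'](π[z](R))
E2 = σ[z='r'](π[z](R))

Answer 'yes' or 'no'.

E1 subexpression sizes:
  R → 4
  π[z](R) → 4
  σ[z='s'](π[z](R)) → 1
E2 subexpression sizes:
  R → 4
  π[z](R) → 4
  σ[z='r'](π[z](R)) → 2

E1 result:
z
s
E2 result:
z
r
r
Witness: ('s',) appears 1× in E1 but 0× in E2.

no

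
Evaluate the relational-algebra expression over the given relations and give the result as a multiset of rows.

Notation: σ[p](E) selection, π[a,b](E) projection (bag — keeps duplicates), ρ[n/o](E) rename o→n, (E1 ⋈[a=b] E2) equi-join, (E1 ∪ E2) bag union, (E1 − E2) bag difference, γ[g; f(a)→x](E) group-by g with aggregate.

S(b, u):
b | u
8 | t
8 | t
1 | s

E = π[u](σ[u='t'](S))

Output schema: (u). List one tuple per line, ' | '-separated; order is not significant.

Per-node cardinality:
  S → 3
  σ[u='t'](S) → 2
  π[u](σ[u='t'](S)) → 2

== RESULT ==
u
t
t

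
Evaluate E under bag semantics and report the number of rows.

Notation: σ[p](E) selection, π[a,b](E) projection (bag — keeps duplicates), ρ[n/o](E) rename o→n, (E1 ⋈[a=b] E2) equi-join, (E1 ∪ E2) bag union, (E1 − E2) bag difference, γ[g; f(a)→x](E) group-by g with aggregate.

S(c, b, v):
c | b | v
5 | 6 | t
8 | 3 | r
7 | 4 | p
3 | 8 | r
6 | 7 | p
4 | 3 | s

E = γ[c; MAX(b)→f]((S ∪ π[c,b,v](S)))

Per-node cardinality:
  S → 6
  S → 6
  π[c,b,v](S) → 6
  (S ∪ π[c,b,v](S)) → 12
  γ[c; MAX(b)→f]((S ∪ π[c,b,v](S))) → 6

|E| = 6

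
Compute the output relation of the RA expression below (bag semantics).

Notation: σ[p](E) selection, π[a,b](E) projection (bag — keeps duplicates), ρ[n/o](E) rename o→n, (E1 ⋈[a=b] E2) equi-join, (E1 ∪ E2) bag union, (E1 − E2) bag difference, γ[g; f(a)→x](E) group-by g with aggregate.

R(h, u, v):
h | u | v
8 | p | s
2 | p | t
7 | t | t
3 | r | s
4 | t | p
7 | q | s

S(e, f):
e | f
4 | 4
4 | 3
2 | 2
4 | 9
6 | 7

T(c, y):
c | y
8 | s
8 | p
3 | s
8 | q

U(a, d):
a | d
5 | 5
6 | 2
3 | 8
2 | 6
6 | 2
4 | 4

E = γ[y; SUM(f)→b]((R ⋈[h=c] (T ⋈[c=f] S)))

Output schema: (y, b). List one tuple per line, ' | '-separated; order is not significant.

Per-node cardinality:
  R → 6
  T → 4
  S → 5
  (T ⋈[c=f] S) → 1
  (R ⋈[h=c] (T ⋈[c=f] S)) → 1
  γ[y; SUM(f)→b]((R ⋈[h=c] (T ⋈[c=f] S))) → 1

== RESULT ==
y | b
s | 3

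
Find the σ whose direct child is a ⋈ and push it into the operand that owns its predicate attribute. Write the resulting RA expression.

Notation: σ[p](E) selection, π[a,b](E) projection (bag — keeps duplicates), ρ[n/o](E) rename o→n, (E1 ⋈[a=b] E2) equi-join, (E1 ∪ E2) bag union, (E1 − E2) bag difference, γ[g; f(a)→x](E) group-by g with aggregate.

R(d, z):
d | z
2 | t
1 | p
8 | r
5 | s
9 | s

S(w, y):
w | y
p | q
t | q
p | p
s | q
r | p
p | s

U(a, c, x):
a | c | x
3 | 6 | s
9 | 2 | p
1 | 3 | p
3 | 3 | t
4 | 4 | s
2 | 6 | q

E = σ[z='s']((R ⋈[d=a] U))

σ filters on z, owned by the left side.
E' = (σ[z='s'](R) ⋈[d=a] U)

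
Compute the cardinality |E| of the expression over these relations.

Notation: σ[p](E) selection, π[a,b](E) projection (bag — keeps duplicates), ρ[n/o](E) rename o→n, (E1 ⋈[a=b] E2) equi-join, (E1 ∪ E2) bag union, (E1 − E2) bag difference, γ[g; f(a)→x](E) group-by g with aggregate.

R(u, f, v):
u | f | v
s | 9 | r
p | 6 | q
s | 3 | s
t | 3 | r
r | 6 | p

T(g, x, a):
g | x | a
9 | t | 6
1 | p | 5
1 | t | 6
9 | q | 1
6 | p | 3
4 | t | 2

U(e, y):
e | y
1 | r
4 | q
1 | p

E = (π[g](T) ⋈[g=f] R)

Per-node cardinality:
  T → 6
  π[g](T) → 6
  R → 5
  (π[g](T) ⋈[g=f] R) → 4

|E| = 4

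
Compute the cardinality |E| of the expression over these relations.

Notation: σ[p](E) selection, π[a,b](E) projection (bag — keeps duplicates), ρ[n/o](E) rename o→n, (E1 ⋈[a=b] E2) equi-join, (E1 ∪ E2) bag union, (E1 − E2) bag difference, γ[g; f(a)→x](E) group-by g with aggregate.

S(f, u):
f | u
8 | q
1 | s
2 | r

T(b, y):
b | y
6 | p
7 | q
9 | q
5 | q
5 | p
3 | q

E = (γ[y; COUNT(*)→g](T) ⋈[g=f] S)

Row counts bottom-up:
  T → 6
  γ[y; COUNT(*)→g](T) → 2
  S → 3
  (γ[y; COUNT(*)→g](T) ⋈[g=f] S) → 1

|E| = 1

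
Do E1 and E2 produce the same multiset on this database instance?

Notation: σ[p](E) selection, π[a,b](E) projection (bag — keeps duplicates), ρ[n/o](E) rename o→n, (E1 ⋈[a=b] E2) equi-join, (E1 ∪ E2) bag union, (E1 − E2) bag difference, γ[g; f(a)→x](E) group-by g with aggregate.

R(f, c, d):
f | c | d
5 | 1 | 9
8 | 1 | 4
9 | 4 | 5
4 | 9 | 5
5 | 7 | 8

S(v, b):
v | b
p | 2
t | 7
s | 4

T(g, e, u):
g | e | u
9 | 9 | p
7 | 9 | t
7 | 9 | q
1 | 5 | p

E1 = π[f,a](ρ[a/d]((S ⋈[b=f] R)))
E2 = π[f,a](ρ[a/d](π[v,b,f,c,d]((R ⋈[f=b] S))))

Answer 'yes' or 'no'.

E1 per-node cardinality:
  S → 3
  R → 5
  (S ⋈[b=f] R) → 1
  ρ[a/d]((S ⋈[b=f] R)) → 1
  π[f,a](ρ[a/d]((S ⋈[b=f] R))) → 1
E2 per-node cardinality:
  R → 5
  S → 3
  (R ⋈[f=b] S) → 1
  π[v,b,f,c,d]((R ⋈[f=b] S)) → 1
  ρ[a/d](π[v,b,f,c,d]((R ⋈[f=b] S))) → 1
  π[f,a](ρ[a/d](π[v,b,f,c,d]((R ⋈[f=b] S)))) → 1

E1 and E2 produce the same multiset:
f | a
4 | 5

yes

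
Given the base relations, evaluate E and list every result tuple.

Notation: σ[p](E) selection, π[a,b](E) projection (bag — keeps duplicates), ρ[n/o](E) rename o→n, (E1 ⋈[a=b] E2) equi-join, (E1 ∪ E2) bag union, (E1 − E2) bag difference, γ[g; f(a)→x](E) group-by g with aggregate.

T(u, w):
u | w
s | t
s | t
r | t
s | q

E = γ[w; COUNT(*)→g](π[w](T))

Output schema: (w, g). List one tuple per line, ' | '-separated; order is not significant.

Row counts bottom-up:
  T → 4
  π[w](T) → 4
  γ[w; COUNT(*)→g](π[w](T)) → 2

== RESULT ==
w | g
q | 1
t | 3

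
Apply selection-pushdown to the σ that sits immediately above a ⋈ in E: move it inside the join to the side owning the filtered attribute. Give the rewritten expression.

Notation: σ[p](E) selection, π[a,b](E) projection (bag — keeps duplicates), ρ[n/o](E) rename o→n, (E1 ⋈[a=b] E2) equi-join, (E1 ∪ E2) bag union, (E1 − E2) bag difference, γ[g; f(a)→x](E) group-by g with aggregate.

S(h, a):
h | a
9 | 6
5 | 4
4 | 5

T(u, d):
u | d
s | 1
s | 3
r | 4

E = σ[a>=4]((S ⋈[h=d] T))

σ filters on a, owned by the left side.
E' = (σ[a>=4](S) ⋈[h=d] T)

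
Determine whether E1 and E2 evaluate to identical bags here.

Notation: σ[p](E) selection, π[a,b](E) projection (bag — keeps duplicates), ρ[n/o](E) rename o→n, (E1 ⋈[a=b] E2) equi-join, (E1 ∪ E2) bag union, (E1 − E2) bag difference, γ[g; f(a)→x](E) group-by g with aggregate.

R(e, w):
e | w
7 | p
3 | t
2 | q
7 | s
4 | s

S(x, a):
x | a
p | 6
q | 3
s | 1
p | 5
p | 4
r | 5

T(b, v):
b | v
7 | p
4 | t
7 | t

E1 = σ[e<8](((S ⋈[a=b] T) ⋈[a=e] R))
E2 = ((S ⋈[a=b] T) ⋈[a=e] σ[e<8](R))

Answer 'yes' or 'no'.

E1 row counts bottom-up:
  S → 6
  T → 3
  (S ⋈[a=b] T) → 1
  R → 5
  ((S ⋈[a=b] T) ⋈[a=e] R) → 1
  σ[e<8](((S ⋈[a=b] T) ⋈[a=e] R)) → 1
E2 row counts bottom-up:
  S → 6
  T → 3
  (S ⋈[a=b] T) → 1
  R → 5
  σ[e<8](R) → 5
  ((S ⋈[a=b] T) ⋈[a=e] σ[e<8](R)) → 1

E1 and E2 produce the same multiset:
x | a | b | v | e | w
p | 4 | 4 | t | 4 | s

yes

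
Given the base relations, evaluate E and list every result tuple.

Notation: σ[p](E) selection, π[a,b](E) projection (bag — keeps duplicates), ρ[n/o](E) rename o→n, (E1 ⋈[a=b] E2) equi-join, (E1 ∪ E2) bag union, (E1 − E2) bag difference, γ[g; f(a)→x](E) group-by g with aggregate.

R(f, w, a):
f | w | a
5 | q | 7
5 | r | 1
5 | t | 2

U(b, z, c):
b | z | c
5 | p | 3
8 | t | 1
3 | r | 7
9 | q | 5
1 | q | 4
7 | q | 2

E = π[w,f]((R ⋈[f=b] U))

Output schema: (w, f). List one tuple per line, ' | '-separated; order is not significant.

Stepwise |·|:
  R → 3
  U → 6
  (R ⋈[f=b] U) → 3
  π[w,f]((R ⋈[f=b] U)) → 3

== RESULT ==
w | f
q | 5
r | 5
t | 5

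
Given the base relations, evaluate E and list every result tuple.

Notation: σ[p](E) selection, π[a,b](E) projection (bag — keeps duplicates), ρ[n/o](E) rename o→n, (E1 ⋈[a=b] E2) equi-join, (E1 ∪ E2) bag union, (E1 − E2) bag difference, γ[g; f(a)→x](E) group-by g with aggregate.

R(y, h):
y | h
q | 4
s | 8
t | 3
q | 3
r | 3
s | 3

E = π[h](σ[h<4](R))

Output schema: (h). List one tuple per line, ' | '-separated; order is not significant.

Subexpression sizes:
  R → 6
  σ[h<4](R) → 4
  π[h](σ[h<4](R)) → 4

== RESULT ==
h
3
3
3
3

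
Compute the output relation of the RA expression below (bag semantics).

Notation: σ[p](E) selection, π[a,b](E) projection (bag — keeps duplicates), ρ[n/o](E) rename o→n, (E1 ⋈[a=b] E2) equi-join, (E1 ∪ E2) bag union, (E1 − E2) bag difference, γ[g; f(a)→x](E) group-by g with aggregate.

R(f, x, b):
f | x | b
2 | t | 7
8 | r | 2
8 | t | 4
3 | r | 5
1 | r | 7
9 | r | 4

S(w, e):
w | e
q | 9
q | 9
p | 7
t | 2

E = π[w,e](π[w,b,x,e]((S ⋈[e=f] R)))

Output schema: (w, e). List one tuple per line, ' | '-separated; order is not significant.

Per-node cardinality:
  S → 4
  R → 6
  (S ⋈[e=f] R) → 3
  π[w,b,x,e]((S ⋈[e=f] R)) → 3
  π[w,e](π[w,b,x,e]((S ⋈[e=f] R))) → 3

== RESULT ==
w | e
q | 9
q | 9
t | 2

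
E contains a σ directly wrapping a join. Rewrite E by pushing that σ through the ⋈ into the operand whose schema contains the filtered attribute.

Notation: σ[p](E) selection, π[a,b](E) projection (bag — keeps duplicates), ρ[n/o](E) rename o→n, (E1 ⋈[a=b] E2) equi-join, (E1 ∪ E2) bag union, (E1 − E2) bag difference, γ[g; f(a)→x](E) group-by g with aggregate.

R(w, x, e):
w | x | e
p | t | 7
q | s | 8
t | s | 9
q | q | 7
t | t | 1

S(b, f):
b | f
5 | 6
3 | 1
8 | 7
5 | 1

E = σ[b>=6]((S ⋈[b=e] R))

σ filters on b, owned by the left side.
E' = (σ[b>=6](S) ⋈[b=e] R)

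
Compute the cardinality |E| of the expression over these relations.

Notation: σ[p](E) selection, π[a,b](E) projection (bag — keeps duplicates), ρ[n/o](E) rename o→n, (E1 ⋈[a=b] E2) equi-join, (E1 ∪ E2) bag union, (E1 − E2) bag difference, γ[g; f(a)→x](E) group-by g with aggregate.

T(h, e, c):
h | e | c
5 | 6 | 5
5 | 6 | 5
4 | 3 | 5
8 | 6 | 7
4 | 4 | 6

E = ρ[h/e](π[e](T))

Stepwise |·|:
  T → 5
  π[e](T) → 5
  ρ[h/e](π[e](T)) → 5

|E| = 5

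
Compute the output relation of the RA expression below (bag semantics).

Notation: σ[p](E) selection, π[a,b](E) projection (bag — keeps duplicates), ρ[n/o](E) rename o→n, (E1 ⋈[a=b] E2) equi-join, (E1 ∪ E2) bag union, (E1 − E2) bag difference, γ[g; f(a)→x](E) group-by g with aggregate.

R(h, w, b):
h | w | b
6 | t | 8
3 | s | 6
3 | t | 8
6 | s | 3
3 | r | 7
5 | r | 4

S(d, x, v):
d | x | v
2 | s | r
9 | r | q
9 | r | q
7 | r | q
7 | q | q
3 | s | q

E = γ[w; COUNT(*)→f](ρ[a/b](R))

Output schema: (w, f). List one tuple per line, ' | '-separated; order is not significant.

Stepwise |·|:
  R → 6
  ρ[a/b](R) → 6
  γ[w; COUNT(*)→f](ρ[a/b](R)) → 3

== RESULT ==
w | f
r | 2
s | 2
t | 2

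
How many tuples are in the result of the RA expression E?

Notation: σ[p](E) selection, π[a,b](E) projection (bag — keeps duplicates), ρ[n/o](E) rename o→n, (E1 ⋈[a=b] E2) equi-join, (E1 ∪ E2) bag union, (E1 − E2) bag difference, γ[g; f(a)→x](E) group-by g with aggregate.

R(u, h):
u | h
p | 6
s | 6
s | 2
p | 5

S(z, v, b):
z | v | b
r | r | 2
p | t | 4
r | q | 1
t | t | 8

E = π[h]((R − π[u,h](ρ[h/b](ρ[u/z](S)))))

Row counts bottom-up:
  R → 4
  S → 4
  ρ[u/z](S) → 4
  ρ[h/b](ρ[u/z](S)) → 4
  π[u,h](ρ[h/b](ρ[u/z](S))) → 4
  (R − π[u,h](ρ[h/b](ρ[u/z](S)))) → 4
  π[h]((R − π[u,h](ρ[h/b](ρ[u/z](S))))) → 4

|E| = 4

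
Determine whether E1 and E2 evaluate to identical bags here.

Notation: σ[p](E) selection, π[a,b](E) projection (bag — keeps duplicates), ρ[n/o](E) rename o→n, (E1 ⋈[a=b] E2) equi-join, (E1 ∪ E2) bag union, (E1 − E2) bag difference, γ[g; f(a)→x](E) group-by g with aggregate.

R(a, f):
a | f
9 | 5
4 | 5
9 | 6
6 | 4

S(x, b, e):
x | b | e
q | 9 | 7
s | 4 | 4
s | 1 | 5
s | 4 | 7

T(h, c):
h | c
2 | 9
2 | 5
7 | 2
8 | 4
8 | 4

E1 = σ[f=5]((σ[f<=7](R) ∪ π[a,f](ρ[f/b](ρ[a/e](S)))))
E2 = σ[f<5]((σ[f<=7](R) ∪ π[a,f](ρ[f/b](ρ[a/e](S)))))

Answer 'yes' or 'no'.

E1 stepwise |·|:
  R → 4
  σ[f<=7](R) → 4
  S → 4
  ρ[a/e](S) → 4
  ρ[f/b](ρ[a/e](S)) → 4
  π[a,f](ρ[f/b](ρ[a/e](S))) → 4
  (σ[f<=7](R) ∪ π[a,f](ρ[f/b](ρ[a/e](S)))) → 8
  σ[f=5]((σ[f<=7](R) ∪ π[a,f](ρ[f/b](ρ[a/e](S))))) → 2
E2 stepwise |·|:
  R → 4
  σ[f<=7](R) → 4
  S → 4
  ρ[a/e](S) → 4
  ρ[f/b](ρ[a/e](S)) → 4
  π[a,f](ρ[f/b](ρ[a/e](S))) → 4
  (σ[f<=7](R) ∪ π[a,f](ρ[f/b](ρ[a/e](S)))) → 8
  σ[f<5]((σ[f<=7](R) ∪ π[a,f](ρ[f/b](ρ[a/e](S))))) → 4

E1 result:
a | f
4 | 5
9 | 5
E2 result:
a | f
4 | 4
5 | 1
6 | 4
7 | 4
Witness: (4, 4) appears 0× in E1 but 1× in E2.

no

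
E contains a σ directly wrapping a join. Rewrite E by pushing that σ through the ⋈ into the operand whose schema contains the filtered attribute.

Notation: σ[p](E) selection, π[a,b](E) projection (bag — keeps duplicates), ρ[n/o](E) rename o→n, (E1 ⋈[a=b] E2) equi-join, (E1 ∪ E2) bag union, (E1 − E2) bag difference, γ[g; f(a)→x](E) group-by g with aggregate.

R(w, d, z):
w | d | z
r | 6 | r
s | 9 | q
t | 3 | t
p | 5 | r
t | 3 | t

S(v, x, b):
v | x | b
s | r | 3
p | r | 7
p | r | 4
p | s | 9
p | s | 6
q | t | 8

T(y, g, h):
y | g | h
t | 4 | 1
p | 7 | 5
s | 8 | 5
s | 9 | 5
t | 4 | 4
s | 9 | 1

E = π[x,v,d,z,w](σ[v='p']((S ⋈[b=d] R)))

σ filters on v, owned by the left side.
E' = π[x,v,d,z,w]((σ[v='p'](S) ⋈[b=d] R))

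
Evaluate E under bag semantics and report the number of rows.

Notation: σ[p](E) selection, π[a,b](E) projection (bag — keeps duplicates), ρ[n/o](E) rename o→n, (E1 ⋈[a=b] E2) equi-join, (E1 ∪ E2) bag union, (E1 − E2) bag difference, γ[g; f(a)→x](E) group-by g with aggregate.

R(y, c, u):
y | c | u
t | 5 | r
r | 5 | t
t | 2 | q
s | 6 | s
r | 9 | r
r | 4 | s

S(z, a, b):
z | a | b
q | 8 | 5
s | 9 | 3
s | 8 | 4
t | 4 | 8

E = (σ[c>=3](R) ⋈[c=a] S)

Per-node cardinality:
  R → 6
  σ[c>=3](R) → 5
  S → 4
  (σ[c>=3](R) ⋈[c=a] S) → 2

|E| = 2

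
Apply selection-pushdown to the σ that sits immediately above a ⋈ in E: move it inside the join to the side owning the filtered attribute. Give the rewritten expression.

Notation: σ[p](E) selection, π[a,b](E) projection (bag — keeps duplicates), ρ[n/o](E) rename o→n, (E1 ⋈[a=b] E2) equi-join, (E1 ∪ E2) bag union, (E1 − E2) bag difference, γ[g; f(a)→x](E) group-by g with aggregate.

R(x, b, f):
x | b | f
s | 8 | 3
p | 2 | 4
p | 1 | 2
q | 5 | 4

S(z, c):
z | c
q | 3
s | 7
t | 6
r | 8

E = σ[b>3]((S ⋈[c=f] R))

σ filters on b, owned by the right side.
E' = (S ⋈[c=f] σ[b>3](R))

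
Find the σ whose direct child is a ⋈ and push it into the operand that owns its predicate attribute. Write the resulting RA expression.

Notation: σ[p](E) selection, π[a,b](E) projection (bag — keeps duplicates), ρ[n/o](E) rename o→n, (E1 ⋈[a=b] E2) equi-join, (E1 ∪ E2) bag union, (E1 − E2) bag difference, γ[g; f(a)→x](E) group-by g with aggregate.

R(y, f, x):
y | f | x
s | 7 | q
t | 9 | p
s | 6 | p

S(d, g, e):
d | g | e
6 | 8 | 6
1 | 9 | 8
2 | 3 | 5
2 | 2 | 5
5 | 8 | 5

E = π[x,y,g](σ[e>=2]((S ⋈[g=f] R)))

σ filters on e, owned by the left side.
E' = π[x,y,g]((σ[e>=2](S) ⋈[g=f] R))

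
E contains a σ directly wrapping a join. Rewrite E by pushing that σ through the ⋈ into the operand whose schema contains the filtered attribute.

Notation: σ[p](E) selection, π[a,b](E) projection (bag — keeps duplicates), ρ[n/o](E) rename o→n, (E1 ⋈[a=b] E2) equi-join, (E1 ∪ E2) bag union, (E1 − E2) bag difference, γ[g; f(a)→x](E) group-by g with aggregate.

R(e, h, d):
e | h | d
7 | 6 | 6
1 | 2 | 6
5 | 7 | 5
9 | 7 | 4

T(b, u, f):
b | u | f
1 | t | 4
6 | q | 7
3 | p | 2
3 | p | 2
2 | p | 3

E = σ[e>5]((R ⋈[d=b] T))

σ filters on e, owned by the left side.
E' = (σ[e>5](R) ⋈[d=b] T)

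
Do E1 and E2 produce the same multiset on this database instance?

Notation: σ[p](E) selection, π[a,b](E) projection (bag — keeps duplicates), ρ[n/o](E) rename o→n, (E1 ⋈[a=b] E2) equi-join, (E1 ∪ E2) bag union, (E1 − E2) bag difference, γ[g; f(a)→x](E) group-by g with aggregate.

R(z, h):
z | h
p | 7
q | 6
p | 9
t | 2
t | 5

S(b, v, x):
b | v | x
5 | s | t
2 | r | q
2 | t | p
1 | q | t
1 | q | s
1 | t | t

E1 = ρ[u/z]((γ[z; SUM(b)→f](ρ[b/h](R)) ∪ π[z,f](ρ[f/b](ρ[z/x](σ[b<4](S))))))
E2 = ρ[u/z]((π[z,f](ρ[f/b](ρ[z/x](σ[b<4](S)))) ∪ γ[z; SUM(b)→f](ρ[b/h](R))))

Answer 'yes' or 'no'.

E1 row counts bottom-up:
  R → 5
  ρ[b/h](R) → 5
  γ[z; SUM(b)→f](ρ[b/h](R)) → 3
  S → 6
  σ[b<4](S) → 5
  ρ[z/x](σ[b<4](S)) → 5
  ρ[f/b](ρ[z/x](σ[b<4](S))) → 5
  π[z,f](ρ[f/b](ρ[z/x](σ[b<4](S)))) → 5
  (γ[z; SUM(b)→f](ρ[b/h](R)) ∪ π[z,f](ρ[f/b](ρ[z/x](σ[b<4](S))))) → 8
  ρ[u/z]((γ[z; SUM(b)→f](ρ[b/h](R)) ∪ π[z,f](ρ[f/b](ρ[z/x](σ[b<4](S)))))) → 8
E2 row counts bottom-up:
  S → 6
  σ[b<4](S) → 5
  ρ[z/x](σ[b<4](S)) → 5
  ρ[f/b](ρ[z/x](σ[b<4](S))) → 5
  π[z,f](ρ[f/b](ρ[z/x](σ[b<4](S)))) → 5
  R → 5
  ρ[b/h](R) → 5
  γ[z; SUM(b)→f](ρ[b/h](R)) → 3
  (π[z,f](ρ[f/b](ρ[z/x](σ[b<4](S)))) ∪ γ[z; SUM(b)→f](ρ[b/h](R))) → 8
  ρ[u/z]((π[z,f](ρ[f/b](ρ[z/x](σ[b<4](S)))) ∪ γ[z; SUM(b)→f](ρ[b/h](R)))) → 8

E1 and E2 produce the same multiset:
u | f
p | 2
p | 16
q | 2
q | 6
s | 1
t | 1
t | 1
t | 7

yes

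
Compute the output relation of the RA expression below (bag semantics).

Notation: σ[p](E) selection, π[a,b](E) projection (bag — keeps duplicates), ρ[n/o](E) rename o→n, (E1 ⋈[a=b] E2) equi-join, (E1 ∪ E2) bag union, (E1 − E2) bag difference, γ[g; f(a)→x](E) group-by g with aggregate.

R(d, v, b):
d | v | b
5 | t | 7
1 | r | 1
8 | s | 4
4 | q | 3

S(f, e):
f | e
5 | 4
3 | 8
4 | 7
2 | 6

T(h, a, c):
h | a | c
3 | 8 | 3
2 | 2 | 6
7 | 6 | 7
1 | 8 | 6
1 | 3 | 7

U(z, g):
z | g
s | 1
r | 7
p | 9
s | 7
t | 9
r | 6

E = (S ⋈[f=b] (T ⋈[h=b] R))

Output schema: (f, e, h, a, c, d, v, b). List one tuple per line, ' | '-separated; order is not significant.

Stepwise |·|:
  S → 4
  T → 5
  R → 4
  (T ⋈[h=b] R) → 4
  (S ⋈[f=b] (T ⋈[h=b] R)) → 1

== RESULT ==
f | e | h | a | c | d | v | b
3 | 8 | 3 | 8 | 3 | 4 | q | 3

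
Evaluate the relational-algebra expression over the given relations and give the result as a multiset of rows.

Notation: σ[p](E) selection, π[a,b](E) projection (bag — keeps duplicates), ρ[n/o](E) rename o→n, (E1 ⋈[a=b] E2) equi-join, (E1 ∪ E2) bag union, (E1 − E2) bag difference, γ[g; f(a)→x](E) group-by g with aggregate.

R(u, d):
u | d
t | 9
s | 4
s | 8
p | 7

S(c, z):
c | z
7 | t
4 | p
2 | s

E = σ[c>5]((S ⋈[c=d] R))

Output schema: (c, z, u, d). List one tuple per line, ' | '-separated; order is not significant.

Stepwise |·|:
  S → 3
  R → 4
  (S ⋈[c=d] R) → 2
  σ[c>5]((S ⋈[c=d] R)) → 1

== RESULT ==
c | z | u | d
7 | t | p | 7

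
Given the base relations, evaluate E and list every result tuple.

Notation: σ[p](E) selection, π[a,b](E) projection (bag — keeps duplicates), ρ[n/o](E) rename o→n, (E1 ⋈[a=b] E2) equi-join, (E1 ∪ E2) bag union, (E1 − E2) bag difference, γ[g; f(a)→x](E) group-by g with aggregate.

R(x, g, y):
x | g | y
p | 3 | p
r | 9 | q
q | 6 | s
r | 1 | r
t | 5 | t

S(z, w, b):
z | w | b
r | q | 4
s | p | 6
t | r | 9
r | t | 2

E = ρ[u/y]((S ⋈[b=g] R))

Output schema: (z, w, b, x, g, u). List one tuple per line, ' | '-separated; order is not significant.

Per-node cardinality:
  S → 4
  R → 5
  (S ⋈[b=g] R) → 2
  ρ[u/y]((S ⋈[b=g] R)) → 2

== RESULT ==
z | w | b | x | g | u
s | p | 6 | q | 6 | s
t | r | 9 | r | 9 | q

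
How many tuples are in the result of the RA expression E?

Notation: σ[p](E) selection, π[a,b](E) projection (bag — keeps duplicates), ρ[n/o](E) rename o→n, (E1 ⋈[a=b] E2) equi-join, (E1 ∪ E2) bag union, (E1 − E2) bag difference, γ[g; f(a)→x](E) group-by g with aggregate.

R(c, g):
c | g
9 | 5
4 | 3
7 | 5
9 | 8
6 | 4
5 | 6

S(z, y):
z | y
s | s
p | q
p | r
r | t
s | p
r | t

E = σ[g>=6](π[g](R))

Subexpression sizes:
  R → 6
  π[g](R) → 6
  σ[g>=6](π[g](R)) → 2

|E| = 2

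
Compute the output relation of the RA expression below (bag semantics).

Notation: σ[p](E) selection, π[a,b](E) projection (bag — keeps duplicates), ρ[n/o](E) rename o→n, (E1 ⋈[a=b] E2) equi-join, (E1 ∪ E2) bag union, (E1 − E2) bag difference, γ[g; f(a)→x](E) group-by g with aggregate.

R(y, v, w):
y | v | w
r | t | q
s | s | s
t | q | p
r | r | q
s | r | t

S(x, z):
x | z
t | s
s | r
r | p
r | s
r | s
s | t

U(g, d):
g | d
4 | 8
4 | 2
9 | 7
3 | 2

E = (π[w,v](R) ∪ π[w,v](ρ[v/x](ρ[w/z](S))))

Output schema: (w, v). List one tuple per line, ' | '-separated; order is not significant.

Stepwise |·|:
  R → 5
  π[w,v](R) → 5
  S → 6
  ρ[w/z](S) → 6
  ρ[v/x](ρ[w/z](S)) → 6
  π[w,v](ρ[v/x](ρ[w/z](S))) → 6
  (π[w,v](R) ∪ π[w,v](ρ[v/x](ρ[w/z](S)))) → 11

== RESULT ==
w | v
p | q
p | r
q | r
q | t
r | s
s | r
s | r
s | s
s | t
t | r
t | s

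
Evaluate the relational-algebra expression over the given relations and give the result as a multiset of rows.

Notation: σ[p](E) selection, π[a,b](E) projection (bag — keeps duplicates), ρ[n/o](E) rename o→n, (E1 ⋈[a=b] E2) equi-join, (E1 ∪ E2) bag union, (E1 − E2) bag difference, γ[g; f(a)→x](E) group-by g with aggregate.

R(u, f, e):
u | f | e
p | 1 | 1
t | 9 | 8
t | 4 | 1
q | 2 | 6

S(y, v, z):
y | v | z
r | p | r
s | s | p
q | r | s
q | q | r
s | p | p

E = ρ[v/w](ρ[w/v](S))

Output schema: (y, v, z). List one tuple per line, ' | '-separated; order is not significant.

Per-node cardinality:
  S → 5
  ρ[w/v](S) → 5
  ρ[v/w](ρ[w/v](S)) → 5

== RESULT ==
y | v | z
q | q | r
q | r | s
r | p | r
s | p | p
s | s | p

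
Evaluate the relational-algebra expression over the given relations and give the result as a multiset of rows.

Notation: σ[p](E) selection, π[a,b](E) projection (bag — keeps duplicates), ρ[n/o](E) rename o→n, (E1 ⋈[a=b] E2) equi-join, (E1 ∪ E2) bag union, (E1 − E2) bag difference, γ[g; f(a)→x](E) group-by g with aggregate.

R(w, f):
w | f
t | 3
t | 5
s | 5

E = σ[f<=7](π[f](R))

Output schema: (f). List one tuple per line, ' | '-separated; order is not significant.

Subexpression sizes:
  R → 3
  π[f](R) → 3
  σ[f<=7](π[f](R)) → 3

== RESULT ==
f
3
5
5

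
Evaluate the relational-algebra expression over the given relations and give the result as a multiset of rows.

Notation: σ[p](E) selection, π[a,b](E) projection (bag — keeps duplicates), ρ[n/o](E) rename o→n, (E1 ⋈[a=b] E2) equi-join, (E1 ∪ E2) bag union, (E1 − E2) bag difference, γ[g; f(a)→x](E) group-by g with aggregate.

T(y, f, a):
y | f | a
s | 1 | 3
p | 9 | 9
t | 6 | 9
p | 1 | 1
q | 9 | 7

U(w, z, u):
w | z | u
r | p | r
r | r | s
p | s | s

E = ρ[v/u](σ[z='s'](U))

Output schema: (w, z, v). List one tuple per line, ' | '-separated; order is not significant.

Stepwise |·|:
  U → 3
  σ[z='s'](U) → 1
  ρ[v/u](σ[z='s'](U)) → 1

== RESULT ==
w | z | v
p | s | s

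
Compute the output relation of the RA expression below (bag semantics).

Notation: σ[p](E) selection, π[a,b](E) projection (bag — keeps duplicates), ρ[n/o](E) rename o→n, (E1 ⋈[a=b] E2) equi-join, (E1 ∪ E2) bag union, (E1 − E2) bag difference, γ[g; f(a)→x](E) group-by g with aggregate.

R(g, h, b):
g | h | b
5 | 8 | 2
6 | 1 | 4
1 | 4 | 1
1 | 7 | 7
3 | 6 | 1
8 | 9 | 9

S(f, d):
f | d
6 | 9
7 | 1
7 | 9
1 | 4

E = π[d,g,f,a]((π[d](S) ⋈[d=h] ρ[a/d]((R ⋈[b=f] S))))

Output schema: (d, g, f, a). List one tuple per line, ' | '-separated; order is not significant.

Subexpression sizes:
  S → 4
  π[d](S) → 4
  R → 6
  S → 4
  (R ⋈[b=f] S) → 4
  ρ[a/d]((R ⋈[b=f] S)) → 4
  (π[d](S) ⋈[d=h] ρ[a/d]((R ⋈[b=f] S))) → 1
  π[d,g,f,a]((π[d](S) ⋈[d=h] ρ[a/d]((R ⋈[b=f] S)))) → 1

== RESULT ==
d | g | f | a
4 | 1 | 1 | 4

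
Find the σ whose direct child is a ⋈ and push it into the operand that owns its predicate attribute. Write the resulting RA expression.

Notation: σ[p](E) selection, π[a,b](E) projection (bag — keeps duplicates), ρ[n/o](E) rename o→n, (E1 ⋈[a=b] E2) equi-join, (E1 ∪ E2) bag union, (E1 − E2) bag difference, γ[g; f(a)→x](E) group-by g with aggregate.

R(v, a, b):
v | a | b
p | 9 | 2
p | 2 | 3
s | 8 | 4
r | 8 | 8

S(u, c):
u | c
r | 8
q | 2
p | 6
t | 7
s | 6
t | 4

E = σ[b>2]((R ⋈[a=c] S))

σ filters on b, owned by the left side.
E' = (σ[b>2](R) ⋈[a=c] S)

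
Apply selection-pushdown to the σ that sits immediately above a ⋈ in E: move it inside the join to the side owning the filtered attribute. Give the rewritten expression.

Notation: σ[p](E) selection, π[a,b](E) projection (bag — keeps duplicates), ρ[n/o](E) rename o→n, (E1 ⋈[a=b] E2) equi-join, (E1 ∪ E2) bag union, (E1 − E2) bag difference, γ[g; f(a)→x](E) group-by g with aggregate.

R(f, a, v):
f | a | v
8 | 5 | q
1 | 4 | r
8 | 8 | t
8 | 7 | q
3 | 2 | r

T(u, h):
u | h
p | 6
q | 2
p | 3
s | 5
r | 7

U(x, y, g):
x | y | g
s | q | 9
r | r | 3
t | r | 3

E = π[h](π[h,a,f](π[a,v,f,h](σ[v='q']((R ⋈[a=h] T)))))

σ filters on v, owned by the left side.
E' = π[h](π[h,a,f](π[a,v,f,h]((σ[v='q'](R) ⋈[a=h] T))))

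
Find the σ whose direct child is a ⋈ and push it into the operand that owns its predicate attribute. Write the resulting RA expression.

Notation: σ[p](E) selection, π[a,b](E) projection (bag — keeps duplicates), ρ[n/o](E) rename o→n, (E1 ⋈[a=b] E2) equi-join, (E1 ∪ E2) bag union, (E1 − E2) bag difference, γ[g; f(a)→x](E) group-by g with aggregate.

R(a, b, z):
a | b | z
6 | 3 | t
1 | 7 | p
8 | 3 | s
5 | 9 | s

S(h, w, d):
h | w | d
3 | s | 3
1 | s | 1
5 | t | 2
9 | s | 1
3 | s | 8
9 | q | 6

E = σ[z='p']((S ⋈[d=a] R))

σ filters on z, owned by the right side.
E' = (S ⋈[d=a] σ[z='p'](R))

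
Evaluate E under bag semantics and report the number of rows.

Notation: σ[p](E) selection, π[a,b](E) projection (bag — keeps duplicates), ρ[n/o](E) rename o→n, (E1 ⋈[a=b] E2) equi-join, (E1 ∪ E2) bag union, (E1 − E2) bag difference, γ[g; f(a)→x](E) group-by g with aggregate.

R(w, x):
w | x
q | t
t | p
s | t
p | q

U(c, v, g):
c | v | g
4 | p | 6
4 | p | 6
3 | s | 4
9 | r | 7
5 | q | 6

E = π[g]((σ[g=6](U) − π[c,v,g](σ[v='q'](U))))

Subexpression sizes:
  U → 5
  σ[g=6](U) → 3
  U → 5
  σ[v='q'](U) → 1
  π[c,v,g](σ[v='q'](U)) → 1
  (σ[g=6](U) − π[c,v,g](σ[v='q'](U))) → 2
  π[g]((σ[g=6](U) − π[c,v,g](σ[v='q'](U)))) → 2

|E| = 2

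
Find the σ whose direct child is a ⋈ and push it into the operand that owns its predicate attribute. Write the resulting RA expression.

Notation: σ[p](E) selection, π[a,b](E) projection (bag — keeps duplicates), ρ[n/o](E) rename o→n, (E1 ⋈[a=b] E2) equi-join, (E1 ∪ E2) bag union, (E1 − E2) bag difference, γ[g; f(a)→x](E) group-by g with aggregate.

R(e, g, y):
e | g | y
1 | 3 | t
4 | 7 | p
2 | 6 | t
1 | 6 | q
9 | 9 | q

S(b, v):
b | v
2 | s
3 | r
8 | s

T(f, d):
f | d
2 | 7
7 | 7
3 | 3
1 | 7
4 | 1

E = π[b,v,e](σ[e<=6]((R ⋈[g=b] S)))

σ filters on e, owned by the left side.
E' = π[b,v,e]((σ[e<=6](R) ⋈[g=b] S))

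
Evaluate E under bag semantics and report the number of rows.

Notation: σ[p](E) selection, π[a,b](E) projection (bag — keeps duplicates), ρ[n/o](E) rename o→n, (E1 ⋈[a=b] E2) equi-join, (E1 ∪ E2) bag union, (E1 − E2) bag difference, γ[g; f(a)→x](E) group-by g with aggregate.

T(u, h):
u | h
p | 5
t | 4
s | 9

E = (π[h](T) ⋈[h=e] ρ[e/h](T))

Stepwise |·|:
  T → 3
  π[h](T) → 3
  T → 3
  ρ[e/h](T) → 3
  (π[h](T) ⋈[h=e] ρ[e/h](T)) → 3

|E| = 3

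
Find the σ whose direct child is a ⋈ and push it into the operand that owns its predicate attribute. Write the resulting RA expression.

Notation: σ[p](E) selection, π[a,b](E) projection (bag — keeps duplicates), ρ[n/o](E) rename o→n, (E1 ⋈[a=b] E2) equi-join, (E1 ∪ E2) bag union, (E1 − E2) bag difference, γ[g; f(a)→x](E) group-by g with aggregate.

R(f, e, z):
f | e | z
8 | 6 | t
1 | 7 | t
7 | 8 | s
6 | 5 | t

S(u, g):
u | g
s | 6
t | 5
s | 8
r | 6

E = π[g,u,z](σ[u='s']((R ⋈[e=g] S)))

σ filters on u, owned by the right side.
E' = π[g,u,z]((R ⋈[e=g] σ[u='s'](S)))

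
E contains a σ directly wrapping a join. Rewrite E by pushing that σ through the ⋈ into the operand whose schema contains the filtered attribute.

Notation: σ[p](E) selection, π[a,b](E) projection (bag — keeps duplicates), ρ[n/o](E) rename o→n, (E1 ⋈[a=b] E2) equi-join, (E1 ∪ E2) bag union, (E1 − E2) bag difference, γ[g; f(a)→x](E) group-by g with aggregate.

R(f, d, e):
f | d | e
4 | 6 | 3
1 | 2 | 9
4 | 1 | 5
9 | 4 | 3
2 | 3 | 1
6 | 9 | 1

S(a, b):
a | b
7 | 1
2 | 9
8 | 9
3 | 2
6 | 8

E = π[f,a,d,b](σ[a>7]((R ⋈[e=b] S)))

σ filters on a, owned by the right side.
E' = π[f,a,d,b]((R ⋈[e=b] σ[a>7](S)))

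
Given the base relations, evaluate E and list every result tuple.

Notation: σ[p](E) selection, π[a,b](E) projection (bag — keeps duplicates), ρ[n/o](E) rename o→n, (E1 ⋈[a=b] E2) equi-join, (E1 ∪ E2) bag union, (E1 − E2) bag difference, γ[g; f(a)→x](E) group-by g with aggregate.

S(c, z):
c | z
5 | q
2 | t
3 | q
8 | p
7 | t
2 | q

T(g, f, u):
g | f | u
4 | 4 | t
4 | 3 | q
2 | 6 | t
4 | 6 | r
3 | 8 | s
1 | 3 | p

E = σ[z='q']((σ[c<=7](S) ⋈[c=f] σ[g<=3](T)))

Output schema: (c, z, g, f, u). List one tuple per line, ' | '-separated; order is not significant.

Subexpression sizes:
  S → 6
  σ[c<=7](S) → 5
  T → 6
  σ[g<=3](T) → 3
  (σ[c<=7](S) ⋈[c=f] σ[g<=3](T)) → 1
  σ[z='q']((σ[c<=7](S) ⋈[c=f] σ[g<=3](T))) → 1

== RESULT ==
c | z | g | f | u
3 | q | 1 | 3 | p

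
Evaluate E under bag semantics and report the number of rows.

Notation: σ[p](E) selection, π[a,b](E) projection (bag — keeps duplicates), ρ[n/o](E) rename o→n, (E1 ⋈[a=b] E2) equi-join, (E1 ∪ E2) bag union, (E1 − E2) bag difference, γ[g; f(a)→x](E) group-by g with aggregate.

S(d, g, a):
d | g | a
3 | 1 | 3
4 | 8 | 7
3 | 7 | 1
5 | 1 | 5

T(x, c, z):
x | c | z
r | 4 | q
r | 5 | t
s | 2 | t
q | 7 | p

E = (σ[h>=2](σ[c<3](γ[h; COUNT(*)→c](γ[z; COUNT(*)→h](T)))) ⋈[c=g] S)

Per-node cardinality:
  T → 4
  γ[z; COUNT(*)→h](T) → 3
  γ[h; COUNT(*)→c](γ[z; COUNT(*)→h](T)) → 2
  σ[c<3](γ[h; COUNT(*)→c](γ[z; COUNT(*)→h](T))) → 2
  σ[h>=2](σ[c<3](γ[h; COUNT(*)→c](γ[z; COUNT(*)→h](T)))) → 1
  S → 4
  (σ[h>=2](σ[c<3](γ[h; COUNT(*)→c](γ[z; COUNT(*)→h](T)))) ⋈[c=g] S) → 2

|E| = 2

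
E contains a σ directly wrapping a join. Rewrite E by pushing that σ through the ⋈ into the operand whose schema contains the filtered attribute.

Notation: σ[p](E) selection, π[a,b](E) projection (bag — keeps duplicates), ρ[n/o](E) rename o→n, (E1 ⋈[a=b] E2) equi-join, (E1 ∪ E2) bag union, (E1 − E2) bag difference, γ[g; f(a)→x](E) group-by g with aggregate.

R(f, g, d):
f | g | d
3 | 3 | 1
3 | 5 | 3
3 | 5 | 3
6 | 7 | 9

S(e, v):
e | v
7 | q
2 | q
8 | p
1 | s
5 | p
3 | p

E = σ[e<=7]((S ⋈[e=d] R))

σ filters on e, owned by the left side.
E' = (σ[e<=7](S) ⋈[e=d] R)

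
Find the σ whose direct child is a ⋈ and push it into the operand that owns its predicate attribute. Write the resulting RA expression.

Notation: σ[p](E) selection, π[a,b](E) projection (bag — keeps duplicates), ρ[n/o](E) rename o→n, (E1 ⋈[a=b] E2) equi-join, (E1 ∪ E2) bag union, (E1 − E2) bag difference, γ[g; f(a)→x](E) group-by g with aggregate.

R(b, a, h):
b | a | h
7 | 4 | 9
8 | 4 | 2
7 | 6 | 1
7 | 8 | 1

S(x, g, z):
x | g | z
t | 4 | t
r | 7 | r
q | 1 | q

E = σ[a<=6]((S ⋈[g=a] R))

σ filters on a, owned by the right side.
E' = (S ⋈[g=a] σ[a<=6](R))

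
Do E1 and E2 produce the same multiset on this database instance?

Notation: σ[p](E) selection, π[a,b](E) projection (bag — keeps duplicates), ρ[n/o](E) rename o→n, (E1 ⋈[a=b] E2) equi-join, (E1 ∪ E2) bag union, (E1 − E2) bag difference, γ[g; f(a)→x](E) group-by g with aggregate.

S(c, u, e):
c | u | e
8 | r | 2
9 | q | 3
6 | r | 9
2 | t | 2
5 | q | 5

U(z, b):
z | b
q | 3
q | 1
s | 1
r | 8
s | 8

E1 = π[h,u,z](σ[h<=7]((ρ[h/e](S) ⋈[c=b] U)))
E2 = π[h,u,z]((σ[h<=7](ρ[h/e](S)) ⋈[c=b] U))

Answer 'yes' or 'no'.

E1 subexpression sizes:
  S → 5
  ρ[h/e](S) → 5
  U → 5
  (ρ[h/e](S) ⋈[c=b] U) → 2
  σ[h<=7]((ρ[h/e](S) ⋈[c=b] U)) → 2
  π[h,u,z](σ[h<=7]((ρ[h/e](S) ⋈[c=b] U))) → 2
E2 subexpression sizes:
  S → 5
  ρ[h/e](S) → 5
  σ[h<=7](ρ[h/e](S)) → 4
  U → 5
  (σ[h<=7](ρ[h/e](S)) ⋈[c=b] U) → 2
  π[h,u,z]((σ[h<=7](ρ[h/e](S)) ⋈[c=b] U)) → 2

E1 and E2 produce the same multiset:
h | u | z
2 | r | r
2 | r | s

yes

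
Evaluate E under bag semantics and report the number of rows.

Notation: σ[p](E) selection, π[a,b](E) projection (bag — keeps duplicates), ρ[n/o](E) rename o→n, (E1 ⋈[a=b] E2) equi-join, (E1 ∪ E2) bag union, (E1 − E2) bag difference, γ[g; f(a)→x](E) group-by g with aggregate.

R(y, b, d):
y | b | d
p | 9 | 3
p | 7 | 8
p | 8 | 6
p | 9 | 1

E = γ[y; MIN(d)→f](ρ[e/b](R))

Subexpression sizes:
  R → 4
  ρ[e/b](R) → 4
  γ[y; MIN(d)→f](ρ[e/b](R)) → 1

|E| = 1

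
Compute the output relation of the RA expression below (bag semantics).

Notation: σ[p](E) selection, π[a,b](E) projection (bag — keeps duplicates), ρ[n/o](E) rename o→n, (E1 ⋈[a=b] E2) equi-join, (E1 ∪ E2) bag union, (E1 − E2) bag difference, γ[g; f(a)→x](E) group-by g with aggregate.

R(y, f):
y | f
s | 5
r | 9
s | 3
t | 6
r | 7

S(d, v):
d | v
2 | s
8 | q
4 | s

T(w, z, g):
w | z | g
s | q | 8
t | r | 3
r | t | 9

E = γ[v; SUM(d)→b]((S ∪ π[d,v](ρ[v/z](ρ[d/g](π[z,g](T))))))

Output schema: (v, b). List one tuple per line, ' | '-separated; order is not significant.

Stepwise |·|:
  S → 3
  T → 3
  π[z,g](T) → 3
  ρ[d/g](π[z,g](T)) → 3
  ρ[v/z](ρ[d/g](π[z,g](T))) → 3
  π[d,v](ρ[v/z](ρ[d/g](π[z,g](T)))) → 3
  (S ∪ π[d,v](ρ[v/z](ρ[d/g](π[z,g](T))))) → 6
  γ[v; SUM(d)→b]((S ∪ π[d,v](ρ[v/z](ρ[d/g](π[z,g](T)))))) → 4

== RESULT ==
v | b
q | 16
r | 3
s | 6
t | 9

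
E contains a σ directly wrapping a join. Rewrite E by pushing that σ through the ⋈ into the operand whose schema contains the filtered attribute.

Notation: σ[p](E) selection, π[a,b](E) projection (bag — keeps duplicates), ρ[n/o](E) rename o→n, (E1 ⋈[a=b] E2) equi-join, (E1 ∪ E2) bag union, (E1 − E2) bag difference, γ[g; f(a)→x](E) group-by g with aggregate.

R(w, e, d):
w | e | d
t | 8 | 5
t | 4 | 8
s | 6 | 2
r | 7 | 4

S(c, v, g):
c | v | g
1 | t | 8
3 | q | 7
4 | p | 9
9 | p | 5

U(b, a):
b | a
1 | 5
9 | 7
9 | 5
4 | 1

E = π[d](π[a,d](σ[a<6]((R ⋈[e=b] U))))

σ filters on a, owned by the right side.
E' = π[d](π[a,d]((R ⋈[e=b] σ[a<6](U))))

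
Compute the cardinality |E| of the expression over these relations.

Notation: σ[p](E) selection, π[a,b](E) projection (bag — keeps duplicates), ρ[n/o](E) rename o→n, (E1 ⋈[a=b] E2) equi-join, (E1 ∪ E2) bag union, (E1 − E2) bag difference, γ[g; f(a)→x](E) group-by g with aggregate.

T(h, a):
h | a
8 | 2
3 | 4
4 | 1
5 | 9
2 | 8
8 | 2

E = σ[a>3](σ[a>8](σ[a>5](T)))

Stepwise |·|:
  T → 6
  σ[a>5](T) → 2
  σ[a>8](σ[a>5](T)) → 1
  σ[a>3](σ[a>8](σ[a>5](T))) → 1

|E| = 1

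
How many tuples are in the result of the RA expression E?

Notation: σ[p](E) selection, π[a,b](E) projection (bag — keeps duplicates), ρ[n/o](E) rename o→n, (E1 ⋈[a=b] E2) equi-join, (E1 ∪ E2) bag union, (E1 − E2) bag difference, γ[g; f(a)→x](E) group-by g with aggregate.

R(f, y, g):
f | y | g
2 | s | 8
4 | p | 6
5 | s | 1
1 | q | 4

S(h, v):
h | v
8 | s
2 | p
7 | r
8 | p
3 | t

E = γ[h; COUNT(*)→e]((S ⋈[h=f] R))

Subexpression sizes:
  S → 5
  R → 4
  (S ⋈[h=f] R) → 1
  γ[h; COUNT(*)→e]((S ⋈[h=f] R)) → 1

|E| = 1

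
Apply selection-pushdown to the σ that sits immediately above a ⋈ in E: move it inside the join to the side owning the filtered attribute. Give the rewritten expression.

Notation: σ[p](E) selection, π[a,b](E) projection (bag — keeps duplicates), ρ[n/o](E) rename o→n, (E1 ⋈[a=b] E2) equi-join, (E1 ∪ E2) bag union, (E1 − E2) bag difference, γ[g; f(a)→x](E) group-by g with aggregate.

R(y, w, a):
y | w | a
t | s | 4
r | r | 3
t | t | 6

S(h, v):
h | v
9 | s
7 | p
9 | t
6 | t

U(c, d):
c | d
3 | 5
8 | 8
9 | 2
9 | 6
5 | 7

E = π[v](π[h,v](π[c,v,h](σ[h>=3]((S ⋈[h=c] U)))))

σ filters on h, owned by the left side.
E' = π[v](π[h,v](π[c,v,h]((σ[h>=3](S) ⋈[h=c] U))))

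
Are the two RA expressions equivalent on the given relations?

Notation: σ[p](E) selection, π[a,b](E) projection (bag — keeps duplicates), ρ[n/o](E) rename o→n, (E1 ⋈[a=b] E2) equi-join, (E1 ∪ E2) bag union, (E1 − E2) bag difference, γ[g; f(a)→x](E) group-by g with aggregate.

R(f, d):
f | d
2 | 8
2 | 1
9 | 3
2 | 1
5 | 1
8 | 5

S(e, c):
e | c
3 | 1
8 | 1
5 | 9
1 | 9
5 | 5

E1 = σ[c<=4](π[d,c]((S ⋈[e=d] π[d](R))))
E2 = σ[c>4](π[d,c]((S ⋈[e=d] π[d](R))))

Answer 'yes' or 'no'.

E1 row counts bottom-up:
  S → 5
  R → 6
  π[d](R) → 6
  (S ⋈[e=d] π[d](R)) → 7
  π[d,c]((S ⋈[e=d] π[d](R))) → 7
  σ[c<=4](π[d,c]((S ⋈[e=d] π[d](R)))) → 2
E2 row counts bottom-up:
  S → 5
  R → 6
  π[d](R) → 6
  (S ⋈[e=d] π[d](R)) → 7
  π[d,c]((S ⋈[e=d] π[d](R))) → 7
  σ[c>4](π[d,c]((S ⋈[e=d] π[d](R)))) → 5

E1 result:
d | c
3 | 1
8 | 1
E2 result:
d | c
1 | 9
1 | 9
1 | 9
5 | 5
5 | 9
Witness: (5, 5) appears 0× in E1 but 1× in E2.

no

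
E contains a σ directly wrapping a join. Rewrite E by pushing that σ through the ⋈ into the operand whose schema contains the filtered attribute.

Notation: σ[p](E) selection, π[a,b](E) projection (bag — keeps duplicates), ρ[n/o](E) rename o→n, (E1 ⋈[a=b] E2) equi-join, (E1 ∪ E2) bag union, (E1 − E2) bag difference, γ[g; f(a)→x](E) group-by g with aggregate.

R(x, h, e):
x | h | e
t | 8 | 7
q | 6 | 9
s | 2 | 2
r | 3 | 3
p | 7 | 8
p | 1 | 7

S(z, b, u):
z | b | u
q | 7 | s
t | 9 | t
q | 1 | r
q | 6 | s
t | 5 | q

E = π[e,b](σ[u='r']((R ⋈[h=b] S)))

σ filters on u, owned by the right side.
E' = π[e,b]((R ⋈[h=b] σ[u='r'](S)))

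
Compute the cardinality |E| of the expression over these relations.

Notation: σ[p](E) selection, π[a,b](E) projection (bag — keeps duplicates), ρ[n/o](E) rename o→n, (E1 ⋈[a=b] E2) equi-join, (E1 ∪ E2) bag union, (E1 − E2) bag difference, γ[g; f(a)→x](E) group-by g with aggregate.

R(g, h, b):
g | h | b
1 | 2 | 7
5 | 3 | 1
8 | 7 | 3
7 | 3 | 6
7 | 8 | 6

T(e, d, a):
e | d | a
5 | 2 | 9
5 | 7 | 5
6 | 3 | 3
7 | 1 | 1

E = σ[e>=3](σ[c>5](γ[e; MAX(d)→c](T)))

Per-node cardinality:
  T → 4
  γ[e; MAX(d)→c](T) → 3
  σ[c>5](γ[e; MAX(d)→c](T)) → 1
  σ[e>=3](σ[c>5](γ[e; MAX(d)→c](T))) → 1

|E| = 1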